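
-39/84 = -13/28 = -0.46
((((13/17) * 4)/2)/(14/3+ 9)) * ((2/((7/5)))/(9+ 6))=52/4879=0.01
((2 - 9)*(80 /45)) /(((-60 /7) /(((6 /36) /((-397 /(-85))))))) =1666 /32157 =0.05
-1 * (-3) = 3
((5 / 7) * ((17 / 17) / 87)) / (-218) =-5 / 132762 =-0.00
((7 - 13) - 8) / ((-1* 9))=14 / 9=1.56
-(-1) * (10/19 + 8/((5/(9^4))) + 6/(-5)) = 997208/95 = 10496.93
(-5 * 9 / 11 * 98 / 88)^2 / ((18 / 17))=19.60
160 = 160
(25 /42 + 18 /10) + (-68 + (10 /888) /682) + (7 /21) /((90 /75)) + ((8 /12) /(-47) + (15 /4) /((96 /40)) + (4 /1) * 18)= 24571265723 /2988714960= 8.22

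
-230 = -230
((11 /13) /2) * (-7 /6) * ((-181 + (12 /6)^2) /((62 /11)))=15.50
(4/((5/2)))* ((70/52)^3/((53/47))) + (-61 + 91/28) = -25285771/465764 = -54.29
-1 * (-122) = 122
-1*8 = -8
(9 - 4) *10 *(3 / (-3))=-50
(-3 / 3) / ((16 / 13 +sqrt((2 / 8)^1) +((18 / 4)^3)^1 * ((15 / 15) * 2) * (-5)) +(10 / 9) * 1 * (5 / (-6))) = 1404 / 1278265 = 0.00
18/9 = 2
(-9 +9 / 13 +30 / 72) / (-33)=1231 / 5148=0.24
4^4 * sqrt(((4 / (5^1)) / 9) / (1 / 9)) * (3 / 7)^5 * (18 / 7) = 2239488 * sqrt(5) / 588245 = 8.51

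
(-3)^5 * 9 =-2187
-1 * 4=-4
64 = 64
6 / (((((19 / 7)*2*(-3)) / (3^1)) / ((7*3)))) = -441 / 19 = -23.21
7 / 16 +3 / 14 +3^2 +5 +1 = 1753 / 112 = 15.65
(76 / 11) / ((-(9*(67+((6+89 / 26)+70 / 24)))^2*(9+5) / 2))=-205504 / 106160759397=-0.00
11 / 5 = 2.20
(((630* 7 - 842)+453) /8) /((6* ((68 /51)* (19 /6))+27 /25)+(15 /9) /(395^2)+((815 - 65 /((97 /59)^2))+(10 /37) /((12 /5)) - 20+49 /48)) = 436820943555650 /693958949618151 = 0.63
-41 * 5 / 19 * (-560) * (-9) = -1033200 / 19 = -54378.95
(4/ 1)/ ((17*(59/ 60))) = 240/ 1003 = 0.24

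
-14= -14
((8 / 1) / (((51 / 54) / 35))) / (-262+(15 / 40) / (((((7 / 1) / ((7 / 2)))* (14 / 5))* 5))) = -225792 / 199529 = -1.13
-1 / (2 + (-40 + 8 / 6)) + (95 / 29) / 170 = 1262 / 27115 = 0.05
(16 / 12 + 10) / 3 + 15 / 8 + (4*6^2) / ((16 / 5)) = 3647 / 72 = 50.65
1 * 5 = 5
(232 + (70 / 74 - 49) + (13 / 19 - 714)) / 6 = -124049 / 1406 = -88.23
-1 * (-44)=44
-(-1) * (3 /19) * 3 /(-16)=-9 /304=-0.03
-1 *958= -958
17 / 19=0.89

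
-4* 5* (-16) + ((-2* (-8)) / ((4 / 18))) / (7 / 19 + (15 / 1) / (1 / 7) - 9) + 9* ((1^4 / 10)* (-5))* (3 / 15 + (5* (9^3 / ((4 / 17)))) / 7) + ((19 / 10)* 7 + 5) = -9620.51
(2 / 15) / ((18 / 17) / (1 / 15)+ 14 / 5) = 0.01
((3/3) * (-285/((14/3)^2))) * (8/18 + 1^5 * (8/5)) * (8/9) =-3496/147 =-23.78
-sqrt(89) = -9.43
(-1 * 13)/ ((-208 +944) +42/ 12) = -26/ 1479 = -0.02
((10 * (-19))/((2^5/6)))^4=6597500625/4096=1610717.93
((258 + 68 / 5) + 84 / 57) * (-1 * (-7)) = 181594 / 95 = 1911.52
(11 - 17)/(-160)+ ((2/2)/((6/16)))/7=703/1680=0.42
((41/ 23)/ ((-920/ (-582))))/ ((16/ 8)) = 11931/ 21160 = 0.56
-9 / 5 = -1.80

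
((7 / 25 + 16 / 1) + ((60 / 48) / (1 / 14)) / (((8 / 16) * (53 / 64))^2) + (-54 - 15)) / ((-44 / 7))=-12130083 / 1544950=-7.85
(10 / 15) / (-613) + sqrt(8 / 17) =-2 / 1839 + 2 *sqrt(34) / 17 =0.68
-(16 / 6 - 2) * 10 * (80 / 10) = -160 / 3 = -53.33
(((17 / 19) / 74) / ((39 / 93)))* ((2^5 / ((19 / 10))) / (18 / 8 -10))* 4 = -43520 / 173641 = -0.25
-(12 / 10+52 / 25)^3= -551368 / 15625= -35.29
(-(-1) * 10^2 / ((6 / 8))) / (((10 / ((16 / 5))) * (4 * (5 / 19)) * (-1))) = -608 / 15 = -40.53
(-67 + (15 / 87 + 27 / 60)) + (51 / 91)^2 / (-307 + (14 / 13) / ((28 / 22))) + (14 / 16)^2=-65.61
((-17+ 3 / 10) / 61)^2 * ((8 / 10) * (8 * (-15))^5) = -5551740518400 / 3721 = -1492002289.28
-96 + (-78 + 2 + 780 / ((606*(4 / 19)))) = -33509 / 202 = -165.89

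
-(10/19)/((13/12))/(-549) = 40/45201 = 0.00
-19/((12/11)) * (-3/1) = 52.25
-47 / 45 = -1.04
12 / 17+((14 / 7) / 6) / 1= 53 / 51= 1.04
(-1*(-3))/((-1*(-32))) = 3/32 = 0.09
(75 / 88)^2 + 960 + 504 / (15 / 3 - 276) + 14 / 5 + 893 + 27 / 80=19464780519 / 10493120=1855.00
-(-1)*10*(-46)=-460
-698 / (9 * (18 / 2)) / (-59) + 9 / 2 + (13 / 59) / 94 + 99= 23280778 / 224613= 103.65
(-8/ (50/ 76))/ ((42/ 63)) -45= -1581/ 25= -63.24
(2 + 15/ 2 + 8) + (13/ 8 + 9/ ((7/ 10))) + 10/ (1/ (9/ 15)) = 2127/ 56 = 37.98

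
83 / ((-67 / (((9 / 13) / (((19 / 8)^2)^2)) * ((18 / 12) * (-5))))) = 22947840 / 113509591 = 0.20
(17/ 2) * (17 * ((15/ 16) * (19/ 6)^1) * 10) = 137275/ 32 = 4289.84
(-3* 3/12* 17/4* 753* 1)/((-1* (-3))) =-12801/16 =-800.06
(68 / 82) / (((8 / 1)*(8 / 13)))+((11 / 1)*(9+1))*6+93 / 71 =61618027 / 93152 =661.48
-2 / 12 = -1 / 6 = -0.17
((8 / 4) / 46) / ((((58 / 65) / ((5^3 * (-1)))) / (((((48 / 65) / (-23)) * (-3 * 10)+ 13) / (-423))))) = 2609375 / 12978486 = 0.20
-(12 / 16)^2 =-9 / 16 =-0.56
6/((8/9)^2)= 243/32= 7.59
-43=-43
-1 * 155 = -155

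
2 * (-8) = -16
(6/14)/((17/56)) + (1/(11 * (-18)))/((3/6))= 2359/1683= 1.40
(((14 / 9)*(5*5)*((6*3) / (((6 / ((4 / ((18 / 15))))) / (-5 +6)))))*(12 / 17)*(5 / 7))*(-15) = -50000 / 17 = -2941.18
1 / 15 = 0.07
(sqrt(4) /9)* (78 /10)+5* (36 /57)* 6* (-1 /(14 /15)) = -37042 /1995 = -18.57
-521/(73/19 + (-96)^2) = -9899/175177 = -0.06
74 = 74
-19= -19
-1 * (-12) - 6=6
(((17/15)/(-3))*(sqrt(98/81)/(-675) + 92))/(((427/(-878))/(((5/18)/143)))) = 686596/4945941 - 7463*sqrt(2)/4292370225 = 0.14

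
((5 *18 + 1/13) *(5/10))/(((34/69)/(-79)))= -6383121/884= -7220.73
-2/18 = -1/9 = -0.11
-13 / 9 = -1.44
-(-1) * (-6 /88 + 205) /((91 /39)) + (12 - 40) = 18427 /308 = 59.83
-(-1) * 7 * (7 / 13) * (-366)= -17934 / 13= -1379.54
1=1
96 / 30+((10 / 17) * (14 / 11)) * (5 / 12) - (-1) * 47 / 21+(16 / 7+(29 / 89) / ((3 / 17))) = 9.88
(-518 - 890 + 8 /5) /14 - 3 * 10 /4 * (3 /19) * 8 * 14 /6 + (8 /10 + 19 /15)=-240389 /1995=-120.50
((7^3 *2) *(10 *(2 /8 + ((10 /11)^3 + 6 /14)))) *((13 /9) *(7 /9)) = 132008695 /11979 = 11020.01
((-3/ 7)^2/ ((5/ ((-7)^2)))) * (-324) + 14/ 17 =-49502/ 85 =-582.38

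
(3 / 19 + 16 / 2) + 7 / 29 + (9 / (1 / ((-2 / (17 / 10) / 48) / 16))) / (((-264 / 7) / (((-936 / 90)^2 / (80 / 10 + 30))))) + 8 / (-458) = 63295119023 / 7550551360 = 8.38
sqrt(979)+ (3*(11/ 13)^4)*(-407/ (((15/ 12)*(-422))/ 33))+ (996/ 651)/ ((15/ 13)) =sqrt(979)+ 794098433762/ 19615837605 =71.77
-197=-197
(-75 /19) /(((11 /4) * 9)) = -100 /627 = -0.16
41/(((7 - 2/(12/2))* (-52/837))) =-102951/1040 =-98.99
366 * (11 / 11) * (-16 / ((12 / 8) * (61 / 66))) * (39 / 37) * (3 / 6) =-82368 / 37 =-2226.16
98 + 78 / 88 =4351 / 44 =98.89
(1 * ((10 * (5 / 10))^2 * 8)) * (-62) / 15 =-2480 / 3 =-826.67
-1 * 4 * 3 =-12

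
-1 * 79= -79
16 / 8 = 2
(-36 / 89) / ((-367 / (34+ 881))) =32940 / 32663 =1.01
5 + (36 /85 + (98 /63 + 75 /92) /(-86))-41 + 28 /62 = -6595757737 /187633080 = -35.15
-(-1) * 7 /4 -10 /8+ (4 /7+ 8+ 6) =211 /14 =15.07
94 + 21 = 115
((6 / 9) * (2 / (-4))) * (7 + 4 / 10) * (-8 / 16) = 37 / 30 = 1.23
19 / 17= 1.12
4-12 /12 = 3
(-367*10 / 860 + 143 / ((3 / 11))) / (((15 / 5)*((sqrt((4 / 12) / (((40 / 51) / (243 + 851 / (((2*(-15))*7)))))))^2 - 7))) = 187847800 / 102457347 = 1.83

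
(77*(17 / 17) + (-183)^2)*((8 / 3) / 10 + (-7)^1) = -226011.07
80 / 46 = 40 / 23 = 1.74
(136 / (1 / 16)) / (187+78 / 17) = 36992 / 3257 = 11.36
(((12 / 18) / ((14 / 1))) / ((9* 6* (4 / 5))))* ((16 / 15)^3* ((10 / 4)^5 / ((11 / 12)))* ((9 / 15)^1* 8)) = 12800 / 18711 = 0.68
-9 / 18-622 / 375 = -1619 / 750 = -2.16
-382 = -382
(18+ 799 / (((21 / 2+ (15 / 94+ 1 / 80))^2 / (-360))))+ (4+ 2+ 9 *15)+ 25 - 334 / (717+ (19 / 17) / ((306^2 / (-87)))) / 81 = -4303120006498810023536 / 1837738377990230079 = -2341.53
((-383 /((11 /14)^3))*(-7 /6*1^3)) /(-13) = -70.86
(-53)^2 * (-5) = -14045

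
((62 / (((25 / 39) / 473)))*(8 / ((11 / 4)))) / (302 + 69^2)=3327168 / 126575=26.29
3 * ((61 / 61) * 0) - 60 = -60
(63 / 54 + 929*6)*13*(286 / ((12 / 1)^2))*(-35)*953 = -2074194317195 / 432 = -4801375734.25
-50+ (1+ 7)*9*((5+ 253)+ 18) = 19822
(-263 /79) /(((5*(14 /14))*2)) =-263 /790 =-0.33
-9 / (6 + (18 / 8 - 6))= -4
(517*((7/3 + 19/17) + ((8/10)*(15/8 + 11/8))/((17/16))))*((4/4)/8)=97196/255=381.16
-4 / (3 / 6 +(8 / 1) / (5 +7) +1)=-24 / 13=-1.85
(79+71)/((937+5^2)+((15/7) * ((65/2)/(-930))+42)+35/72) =2343600/15692921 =0.15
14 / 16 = 7 / 8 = 0.88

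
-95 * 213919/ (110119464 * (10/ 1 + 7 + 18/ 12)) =-20322305/ 2037210084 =-0.01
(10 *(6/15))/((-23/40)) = -160/23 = -6.96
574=574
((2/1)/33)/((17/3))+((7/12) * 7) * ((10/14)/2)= 6593/4488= 1.47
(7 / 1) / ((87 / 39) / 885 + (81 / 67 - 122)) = -770835 / 13301146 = -0.06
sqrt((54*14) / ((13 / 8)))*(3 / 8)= 9*sqrt(546) / 26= 8.09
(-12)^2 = 144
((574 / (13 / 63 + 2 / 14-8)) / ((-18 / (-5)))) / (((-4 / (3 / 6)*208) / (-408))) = -512295 / 100256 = -5.11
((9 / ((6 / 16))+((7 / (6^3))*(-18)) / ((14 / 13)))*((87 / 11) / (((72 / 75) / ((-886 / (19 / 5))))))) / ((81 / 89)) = -80465578625 / 1625184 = -49511.67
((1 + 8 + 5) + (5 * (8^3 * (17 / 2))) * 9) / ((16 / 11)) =1077197 / 8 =134649.62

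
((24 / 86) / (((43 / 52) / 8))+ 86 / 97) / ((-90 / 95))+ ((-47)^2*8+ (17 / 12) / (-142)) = 16199137956941 / 916852536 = 17668.20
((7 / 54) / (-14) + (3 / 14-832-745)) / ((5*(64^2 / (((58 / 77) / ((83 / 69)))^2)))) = -530333046673 / 17566566420480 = -0.03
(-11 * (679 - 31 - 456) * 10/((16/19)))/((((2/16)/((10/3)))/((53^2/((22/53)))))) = -4525860800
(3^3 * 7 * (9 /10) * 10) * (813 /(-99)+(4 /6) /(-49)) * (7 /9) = -119709 /11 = -10882.64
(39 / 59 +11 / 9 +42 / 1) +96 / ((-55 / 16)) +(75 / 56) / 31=811155959 / 50699880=16.00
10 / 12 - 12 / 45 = 17 / 30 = 0.57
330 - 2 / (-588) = 97021 / 294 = 330.00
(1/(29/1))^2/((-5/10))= -2/841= -0.00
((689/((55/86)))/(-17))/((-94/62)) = 1836874/43945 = 41.80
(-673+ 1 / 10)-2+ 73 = -6019 / 10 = -601.90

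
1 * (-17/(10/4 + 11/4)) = -68/21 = -3.24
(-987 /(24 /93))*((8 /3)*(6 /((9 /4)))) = -81592 /3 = -27197.33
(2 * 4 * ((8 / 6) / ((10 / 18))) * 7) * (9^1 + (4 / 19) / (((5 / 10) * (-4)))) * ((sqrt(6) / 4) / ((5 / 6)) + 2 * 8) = 170352 * sqrt(6) / 475 + 1817088 / 95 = 20005.72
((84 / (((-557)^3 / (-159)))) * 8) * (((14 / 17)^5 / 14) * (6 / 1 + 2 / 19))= 476142041088 / 4661909015921119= 0.00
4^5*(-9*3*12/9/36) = -1024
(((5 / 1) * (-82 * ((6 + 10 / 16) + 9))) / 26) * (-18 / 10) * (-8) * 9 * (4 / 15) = -110700 / 13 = -8515.38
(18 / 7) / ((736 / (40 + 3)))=387 / 2576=0.15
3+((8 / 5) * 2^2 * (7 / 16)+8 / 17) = 533 / 85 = 6.27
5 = 5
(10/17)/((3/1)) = 10/51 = 0.20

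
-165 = -165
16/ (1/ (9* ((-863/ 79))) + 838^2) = 124272/ 5454329069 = 0.00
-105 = -105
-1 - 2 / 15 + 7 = 88 / 15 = 5.87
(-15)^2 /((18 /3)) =75 /2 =37.50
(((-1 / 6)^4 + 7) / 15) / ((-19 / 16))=-9073 / 23085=-0.39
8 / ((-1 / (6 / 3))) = -16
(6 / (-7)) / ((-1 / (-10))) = -60 / 7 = -8.57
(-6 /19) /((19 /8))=-48 /361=-0.13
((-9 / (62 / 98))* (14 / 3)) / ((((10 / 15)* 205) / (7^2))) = -151263 / 6355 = -23.80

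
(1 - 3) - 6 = -8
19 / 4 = 4.75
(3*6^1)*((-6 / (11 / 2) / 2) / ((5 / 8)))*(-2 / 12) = 2.62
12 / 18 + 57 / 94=359 / 282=1.27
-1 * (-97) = 97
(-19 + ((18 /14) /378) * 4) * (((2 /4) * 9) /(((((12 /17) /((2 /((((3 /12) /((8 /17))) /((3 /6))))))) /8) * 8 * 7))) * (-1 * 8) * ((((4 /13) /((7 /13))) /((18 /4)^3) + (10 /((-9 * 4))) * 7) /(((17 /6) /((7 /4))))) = -441670168 /1416933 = -311.71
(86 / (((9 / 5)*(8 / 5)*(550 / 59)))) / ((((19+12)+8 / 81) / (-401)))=-41.30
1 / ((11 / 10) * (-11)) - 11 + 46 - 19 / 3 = 10376 / 363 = 28.58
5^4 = 625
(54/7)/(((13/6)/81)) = 26244/91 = 288.40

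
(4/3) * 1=4/3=1.33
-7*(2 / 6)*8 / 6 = -28 / 9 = -3.11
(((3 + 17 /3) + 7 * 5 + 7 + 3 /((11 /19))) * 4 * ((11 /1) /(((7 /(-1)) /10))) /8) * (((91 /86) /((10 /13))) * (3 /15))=-311467 /2580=-120.72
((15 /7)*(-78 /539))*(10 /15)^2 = -520 /3773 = -0.14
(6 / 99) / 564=1 / 9306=0.00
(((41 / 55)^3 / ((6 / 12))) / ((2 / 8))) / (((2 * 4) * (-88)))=-0.00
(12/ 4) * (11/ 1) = 33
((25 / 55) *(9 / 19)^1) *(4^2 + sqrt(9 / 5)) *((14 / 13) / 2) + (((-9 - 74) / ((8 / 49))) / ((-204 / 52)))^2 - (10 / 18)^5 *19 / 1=189 *sqrt(5) / 2717 + 49832961143604077 / 2967426715968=16793.48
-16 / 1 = -16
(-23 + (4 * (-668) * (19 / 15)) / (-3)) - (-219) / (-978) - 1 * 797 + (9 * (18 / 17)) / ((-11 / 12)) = 816288241 / 2743290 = 297.56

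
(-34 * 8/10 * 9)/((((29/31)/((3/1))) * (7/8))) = -910656/1015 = -897.20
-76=-76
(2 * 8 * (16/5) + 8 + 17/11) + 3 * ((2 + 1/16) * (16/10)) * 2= 886/11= 80.55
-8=-8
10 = 10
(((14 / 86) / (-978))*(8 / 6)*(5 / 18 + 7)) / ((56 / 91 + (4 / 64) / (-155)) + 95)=-0.00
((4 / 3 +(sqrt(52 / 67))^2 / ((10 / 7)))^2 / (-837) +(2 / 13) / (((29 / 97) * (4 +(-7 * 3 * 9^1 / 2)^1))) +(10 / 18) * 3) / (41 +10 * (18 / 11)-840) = -1051315875504653 / 496626871188278025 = -0.00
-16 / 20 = -4 / 5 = -0.80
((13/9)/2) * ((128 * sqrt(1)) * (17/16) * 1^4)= 884/9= 98.22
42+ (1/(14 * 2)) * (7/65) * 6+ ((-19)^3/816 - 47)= -709811/53040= -13.38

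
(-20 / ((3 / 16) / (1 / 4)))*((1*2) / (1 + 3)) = -40 / 3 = -13.33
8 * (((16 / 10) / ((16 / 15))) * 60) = 720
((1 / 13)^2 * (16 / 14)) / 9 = 8 / 10647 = 0.00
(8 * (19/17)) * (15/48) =95/34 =2.79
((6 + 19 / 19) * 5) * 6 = 210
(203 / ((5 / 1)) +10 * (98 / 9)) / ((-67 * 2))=-6727 / 6030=-1.12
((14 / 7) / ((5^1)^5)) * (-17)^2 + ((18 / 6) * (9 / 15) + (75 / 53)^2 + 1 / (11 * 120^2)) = 221775253397 / 55618200000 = 3.99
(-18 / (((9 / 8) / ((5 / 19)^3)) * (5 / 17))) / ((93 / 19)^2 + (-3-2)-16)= -1700 / 5073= -0.34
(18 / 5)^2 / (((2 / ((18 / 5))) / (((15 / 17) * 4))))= 34992 / 425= 82.33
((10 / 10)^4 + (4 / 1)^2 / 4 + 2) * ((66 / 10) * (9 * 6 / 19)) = 12474 / 95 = 131.31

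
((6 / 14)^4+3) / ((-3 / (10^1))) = -24280 / 2401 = -10.11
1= 1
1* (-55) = -55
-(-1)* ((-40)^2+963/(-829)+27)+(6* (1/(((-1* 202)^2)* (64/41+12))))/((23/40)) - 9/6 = 87830714468011/54071685826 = 1624.34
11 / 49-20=-969 / 49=-19.78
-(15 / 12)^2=-25 / 16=-1.56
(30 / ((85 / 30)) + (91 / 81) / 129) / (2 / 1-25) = -1882367 / 4085559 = -0.46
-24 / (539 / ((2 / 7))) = -48 / 3773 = -0.01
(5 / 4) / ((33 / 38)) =95 / 66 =1.44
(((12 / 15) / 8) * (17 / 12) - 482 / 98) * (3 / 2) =-28087 / 3920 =-7.17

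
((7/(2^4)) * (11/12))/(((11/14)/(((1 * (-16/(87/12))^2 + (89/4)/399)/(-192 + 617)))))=544523/92039040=0.01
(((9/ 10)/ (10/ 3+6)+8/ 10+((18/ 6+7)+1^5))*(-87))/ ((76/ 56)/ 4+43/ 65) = -3767361/ 3643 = -1034.14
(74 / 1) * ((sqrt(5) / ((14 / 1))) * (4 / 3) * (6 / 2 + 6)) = 444 * sqrt(5) / 7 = 141.83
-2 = -2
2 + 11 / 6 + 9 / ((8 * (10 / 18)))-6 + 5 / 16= 41 / 240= 0.17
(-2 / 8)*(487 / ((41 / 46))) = -11201 / 82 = -136.60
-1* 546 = -546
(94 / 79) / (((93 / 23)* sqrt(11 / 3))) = 2162* sqrt(33) / 80817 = 0.15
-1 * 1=-1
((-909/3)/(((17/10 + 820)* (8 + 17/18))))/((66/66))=-6060/146993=-0.04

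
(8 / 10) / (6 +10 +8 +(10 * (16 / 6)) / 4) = 0.03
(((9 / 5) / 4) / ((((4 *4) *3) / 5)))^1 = 3 / 64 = 0.05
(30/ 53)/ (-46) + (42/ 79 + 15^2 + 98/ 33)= 726122852/ 3177933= 228.49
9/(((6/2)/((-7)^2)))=147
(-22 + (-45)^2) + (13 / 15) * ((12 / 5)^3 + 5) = 3786214 / 1875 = 2019.31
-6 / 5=-1.20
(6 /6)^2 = 1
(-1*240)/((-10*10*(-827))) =-12/4135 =-0.00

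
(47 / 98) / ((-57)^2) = 47 / 318402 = 0.00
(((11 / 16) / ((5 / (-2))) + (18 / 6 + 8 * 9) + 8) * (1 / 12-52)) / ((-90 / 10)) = 687169 / 1440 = 477.20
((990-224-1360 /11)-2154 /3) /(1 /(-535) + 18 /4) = -890240 /52943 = -16.82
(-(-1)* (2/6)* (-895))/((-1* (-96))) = -895/288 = -3.11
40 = 40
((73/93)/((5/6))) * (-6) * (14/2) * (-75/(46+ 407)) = 30660/4681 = 6.55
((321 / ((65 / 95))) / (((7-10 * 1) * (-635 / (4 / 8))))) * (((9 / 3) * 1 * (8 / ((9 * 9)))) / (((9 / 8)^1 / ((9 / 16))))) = 4066 / 222885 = 0.02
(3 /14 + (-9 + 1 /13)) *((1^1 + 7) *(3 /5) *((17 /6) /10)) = -11.84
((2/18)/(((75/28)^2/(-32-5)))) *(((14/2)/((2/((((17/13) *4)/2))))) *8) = -27615616/658125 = -41.96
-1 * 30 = -30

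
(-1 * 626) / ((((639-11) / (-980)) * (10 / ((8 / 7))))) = 17528 / 157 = 111.64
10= 10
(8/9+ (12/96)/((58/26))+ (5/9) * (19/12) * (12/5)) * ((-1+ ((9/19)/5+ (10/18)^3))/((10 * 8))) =-36030671/1285372800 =-0.03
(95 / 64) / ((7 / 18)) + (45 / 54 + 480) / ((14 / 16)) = 371845 / 672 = 553.34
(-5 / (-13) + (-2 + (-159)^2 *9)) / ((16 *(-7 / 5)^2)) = 4621650 / 637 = 7255.34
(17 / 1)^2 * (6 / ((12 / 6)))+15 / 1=882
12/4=3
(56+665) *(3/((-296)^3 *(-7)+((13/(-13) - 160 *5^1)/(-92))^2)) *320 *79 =462816936960/1536558180929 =0.30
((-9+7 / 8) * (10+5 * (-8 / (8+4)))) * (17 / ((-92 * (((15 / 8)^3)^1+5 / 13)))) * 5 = 4596800 / 640803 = 7.17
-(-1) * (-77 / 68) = -1.13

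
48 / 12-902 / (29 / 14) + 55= -10917 / 29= -376.45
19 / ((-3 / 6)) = -38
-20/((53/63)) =-1260/53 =-23.77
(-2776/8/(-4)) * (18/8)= 3123/16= 195.19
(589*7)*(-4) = -16492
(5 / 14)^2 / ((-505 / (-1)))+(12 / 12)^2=19801 / 19796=1.00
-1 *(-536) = 536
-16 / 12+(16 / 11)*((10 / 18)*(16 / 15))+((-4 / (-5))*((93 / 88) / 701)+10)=19840811 / 2081970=9.53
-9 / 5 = -1.80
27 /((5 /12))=324 /5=64.80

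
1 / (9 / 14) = 14 / 9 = 1.56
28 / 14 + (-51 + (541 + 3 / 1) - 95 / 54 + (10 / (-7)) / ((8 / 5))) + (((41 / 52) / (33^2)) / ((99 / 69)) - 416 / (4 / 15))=-6983011667 / 6540534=-1067.65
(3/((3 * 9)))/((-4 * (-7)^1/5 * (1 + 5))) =5/1512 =0.00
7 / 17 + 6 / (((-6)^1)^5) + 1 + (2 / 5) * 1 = 1.81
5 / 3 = 1.67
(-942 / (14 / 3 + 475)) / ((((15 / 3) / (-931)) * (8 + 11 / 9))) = 23679054 / 597185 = 39.65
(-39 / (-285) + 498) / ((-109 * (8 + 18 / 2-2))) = -47323 / 155325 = -0.30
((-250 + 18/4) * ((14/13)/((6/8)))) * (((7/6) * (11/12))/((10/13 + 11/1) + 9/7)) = -168413/5832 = -28.88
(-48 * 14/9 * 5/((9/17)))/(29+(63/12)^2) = -60928/4887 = -12.47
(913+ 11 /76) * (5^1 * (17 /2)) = 5898915 /152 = 38808.65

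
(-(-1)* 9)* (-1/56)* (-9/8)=81/448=0.18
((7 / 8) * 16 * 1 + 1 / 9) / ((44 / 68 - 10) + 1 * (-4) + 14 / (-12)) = -4318 / 4443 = -0.97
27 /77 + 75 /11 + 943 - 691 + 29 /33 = 5461 /21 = 260.05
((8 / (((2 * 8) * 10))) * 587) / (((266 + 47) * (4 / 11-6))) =-6457 / 388120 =-0.02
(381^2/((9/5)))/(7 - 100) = -80645/93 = -867.15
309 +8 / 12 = 929 / 3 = 309.67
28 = 28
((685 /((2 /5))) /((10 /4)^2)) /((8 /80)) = 2740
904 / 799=1.13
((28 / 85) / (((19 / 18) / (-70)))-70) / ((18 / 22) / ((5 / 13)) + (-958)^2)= -1631630 / 16304115251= -0.00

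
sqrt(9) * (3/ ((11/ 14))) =126/ 11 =11.45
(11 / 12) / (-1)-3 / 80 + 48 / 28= 1277 / 1680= 0.76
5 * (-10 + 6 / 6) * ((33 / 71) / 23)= -1485 / 1633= -0.91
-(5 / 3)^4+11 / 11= -544 / 81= -6.72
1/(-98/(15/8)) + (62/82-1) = -8455/32144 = -0.26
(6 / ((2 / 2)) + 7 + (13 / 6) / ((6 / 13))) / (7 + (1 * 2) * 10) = 0.66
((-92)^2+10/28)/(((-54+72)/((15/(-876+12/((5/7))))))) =-2962525/360864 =-8.21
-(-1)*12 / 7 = 1.71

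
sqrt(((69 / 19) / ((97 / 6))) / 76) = 3 * sqrt(4462) / 3686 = 0.05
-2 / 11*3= -6 / 11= -0.55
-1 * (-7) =7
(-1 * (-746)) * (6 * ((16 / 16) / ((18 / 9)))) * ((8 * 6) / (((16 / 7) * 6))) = 7833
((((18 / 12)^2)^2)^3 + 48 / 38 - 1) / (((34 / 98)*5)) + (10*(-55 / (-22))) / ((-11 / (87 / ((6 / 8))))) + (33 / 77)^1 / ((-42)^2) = -14128244417611 / 74875637760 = -188.69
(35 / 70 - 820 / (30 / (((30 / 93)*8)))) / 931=-1861 / 24738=-0.08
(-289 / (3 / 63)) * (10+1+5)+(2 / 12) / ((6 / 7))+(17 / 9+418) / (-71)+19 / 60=-34473838 / 355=-97109.40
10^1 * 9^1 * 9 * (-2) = -1620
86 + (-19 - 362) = -295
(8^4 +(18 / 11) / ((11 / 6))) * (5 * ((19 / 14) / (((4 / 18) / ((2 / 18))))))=11773445 / 847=13900.17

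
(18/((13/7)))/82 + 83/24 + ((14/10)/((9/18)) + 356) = 23177603/63960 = 362.38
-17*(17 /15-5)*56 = 55216 /15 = 3681.07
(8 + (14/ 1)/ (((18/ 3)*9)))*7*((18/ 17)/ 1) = 3122/ 51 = 61.22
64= 64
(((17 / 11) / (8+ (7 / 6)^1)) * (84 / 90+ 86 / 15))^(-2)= 14641 / 18496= 0.79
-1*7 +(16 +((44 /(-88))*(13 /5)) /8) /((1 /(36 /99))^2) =-2968 /605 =-4.91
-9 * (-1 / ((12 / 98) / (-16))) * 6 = -7056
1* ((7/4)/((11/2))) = 7/22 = 0.32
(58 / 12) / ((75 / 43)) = 1247 / 450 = 2.77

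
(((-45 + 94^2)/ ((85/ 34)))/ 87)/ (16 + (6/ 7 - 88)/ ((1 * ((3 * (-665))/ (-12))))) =8184421/ 3133740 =2.61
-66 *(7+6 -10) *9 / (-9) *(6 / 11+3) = 702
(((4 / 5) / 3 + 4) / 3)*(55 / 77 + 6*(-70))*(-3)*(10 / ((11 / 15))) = 1878400 / 77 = 24394.81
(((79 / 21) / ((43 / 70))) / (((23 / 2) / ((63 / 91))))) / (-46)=-2370 / 295711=-0.01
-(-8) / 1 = 8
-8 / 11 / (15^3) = -8 / 37125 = -0.00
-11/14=-0.79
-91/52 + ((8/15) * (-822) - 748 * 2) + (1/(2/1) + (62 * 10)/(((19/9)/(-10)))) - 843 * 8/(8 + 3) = -22929737/4180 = -5485.58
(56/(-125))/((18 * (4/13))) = -0.08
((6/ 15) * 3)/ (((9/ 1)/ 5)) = 2/ 3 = 0.67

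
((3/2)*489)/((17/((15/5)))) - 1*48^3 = -3755727/34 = -110462.56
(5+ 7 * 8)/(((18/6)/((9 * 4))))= 732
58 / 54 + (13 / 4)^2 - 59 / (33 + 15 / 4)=212339 / 21168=10.03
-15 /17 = -0.88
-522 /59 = -8.85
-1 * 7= -7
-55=-55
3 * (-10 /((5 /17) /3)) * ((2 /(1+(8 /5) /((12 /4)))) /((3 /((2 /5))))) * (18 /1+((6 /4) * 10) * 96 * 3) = -5309712 /23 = -230857.04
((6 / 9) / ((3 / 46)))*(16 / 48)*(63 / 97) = 644 / 291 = 2.21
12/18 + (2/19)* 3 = 0.98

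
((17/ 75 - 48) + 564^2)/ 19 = 23853617/ 1425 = 16739.38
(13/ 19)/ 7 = 13/ 133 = 0.10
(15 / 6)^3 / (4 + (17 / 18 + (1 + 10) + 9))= 1125 / 1796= 0.63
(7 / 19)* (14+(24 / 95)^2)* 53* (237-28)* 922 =477582175532 / 9025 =52917692.58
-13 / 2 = -6.50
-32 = -32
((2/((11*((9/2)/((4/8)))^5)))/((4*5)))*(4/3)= 2/9743085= 0.00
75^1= 75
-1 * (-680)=680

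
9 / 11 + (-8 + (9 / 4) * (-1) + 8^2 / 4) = 289 / 44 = 6.57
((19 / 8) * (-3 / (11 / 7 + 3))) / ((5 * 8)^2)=-399 / 409600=-0.00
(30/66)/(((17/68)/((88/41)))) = 160/41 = 3.90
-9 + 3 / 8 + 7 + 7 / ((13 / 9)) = 335 / 104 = 3.22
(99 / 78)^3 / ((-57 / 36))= -107811 / 83486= -1.29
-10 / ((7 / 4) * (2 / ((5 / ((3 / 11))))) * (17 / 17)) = -1100 / 21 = -52.38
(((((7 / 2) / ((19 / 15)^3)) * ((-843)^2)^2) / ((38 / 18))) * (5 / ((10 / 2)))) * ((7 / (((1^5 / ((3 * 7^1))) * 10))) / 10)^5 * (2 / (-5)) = -58965948099838937337735807 / 52128400000000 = -1131167426965.70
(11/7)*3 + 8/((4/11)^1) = 187/7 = 26.71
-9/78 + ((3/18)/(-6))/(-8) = -419/3744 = -0.11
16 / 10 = 8 / 5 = 1.60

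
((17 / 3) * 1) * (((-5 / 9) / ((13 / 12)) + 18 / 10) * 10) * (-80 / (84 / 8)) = -1365440 / 2457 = -555.73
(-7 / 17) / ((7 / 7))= -7 / 17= -0.41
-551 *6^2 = -19836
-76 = -76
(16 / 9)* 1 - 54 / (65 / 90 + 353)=93124 / 57303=1.63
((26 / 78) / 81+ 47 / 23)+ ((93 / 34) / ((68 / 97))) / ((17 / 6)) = 376152595 / 109835028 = 3.42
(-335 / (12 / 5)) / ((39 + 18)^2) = -1675 / 38988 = -0.04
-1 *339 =-339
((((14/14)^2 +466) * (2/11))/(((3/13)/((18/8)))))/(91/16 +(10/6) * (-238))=-437112/206437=-2.12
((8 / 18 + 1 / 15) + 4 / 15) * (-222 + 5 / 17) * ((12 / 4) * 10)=-263830 / 51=-5173.14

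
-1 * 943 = -943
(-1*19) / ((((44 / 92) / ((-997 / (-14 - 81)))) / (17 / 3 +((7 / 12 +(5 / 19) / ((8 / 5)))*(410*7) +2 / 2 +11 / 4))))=-5635086871 / 6270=-898737.94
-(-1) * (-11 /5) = -11 /5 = -2.20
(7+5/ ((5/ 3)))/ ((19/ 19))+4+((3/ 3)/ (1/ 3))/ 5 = 73/ 5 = 14.60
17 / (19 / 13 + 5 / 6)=1326 / 179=7.41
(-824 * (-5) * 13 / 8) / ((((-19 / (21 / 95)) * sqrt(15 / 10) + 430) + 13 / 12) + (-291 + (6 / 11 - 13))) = 245653207800 * sqrt(6) / 4445944441 + 729530021220 / 4445944441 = 299.43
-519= -519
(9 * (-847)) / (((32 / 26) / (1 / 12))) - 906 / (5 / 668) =-38898477 / 320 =-121557.74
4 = 4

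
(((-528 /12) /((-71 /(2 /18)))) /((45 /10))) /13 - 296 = -296.00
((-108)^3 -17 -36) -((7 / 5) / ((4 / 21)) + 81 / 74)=-932232349 / 740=-1259773.44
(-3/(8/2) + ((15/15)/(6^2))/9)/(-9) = 121/1458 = 0.08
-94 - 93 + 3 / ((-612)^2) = -23346575 / 124848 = -187.00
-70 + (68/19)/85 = -6646/95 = -69.96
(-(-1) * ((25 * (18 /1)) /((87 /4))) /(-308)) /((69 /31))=-1550 /51359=-0.03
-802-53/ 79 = -63411/ 79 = -802.67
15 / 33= 5 / 11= 0.45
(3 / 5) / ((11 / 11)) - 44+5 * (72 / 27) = -451 / 15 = -30.07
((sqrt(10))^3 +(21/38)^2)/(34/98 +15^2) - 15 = -14.86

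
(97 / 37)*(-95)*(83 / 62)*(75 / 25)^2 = -6883605 / 2294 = -3000.70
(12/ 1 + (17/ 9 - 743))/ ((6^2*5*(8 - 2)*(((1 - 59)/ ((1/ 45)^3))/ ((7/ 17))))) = 1351/ 25686315000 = 0.00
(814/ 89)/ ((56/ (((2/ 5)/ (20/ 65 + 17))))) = 5291/ 1401750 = 0.00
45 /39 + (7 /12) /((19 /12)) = 376 /247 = 1.52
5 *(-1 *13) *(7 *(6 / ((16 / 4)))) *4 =-2730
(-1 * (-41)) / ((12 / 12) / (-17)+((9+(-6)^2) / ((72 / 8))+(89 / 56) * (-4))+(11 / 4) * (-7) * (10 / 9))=-43911 / 24424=-1.80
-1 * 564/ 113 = -564/ 113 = -4.99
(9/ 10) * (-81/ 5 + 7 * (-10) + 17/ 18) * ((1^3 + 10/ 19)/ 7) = -222517/ 13300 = -16.73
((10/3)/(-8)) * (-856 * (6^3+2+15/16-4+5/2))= 1861265/24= 77552.71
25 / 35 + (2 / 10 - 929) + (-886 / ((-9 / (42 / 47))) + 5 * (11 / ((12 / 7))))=-15950527 / 19740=-808.03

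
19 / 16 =1.19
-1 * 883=-883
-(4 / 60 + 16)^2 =-58081 / 225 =-258.14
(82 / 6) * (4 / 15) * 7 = 1148 / 45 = 25.51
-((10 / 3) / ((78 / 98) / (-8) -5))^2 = -15366400 / 35964009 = -0.43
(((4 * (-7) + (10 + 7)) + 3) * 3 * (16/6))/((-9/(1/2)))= 32/9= 3.56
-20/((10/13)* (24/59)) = -767/12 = -63.92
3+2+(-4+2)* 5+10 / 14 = -30 / 7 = -4.29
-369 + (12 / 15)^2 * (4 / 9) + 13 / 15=-82766 / 225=-367.85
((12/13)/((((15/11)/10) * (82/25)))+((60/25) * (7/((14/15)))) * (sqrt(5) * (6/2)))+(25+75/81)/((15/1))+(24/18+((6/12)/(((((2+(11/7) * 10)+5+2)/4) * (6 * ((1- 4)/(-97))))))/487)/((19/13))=325167963131/69110000037+54 * sqrt(5)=125.45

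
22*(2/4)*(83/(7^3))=913/343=2.66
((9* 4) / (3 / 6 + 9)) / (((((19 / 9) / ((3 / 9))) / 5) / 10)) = 10800 / 361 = 29.92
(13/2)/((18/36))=13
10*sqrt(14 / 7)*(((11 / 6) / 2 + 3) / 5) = 47*sqrt(2) / 6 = 11.08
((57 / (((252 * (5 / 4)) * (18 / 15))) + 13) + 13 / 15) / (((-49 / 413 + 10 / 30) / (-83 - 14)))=-50539813 / 7980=-6333.31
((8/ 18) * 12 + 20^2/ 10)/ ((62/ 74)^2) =64.58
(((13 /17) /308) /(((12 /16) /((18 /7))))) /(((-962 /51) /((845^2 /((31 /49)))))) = -6426225 /12617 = -509.33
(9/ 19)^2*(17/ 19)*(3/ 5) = 4131/ 34295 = 0.12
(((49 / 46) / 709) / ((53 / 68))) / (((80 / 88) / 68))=623084 / 4321355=0.14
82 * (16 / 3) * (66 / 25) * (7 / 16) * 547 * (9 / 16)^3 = 1258894791 / 25600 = 49175.58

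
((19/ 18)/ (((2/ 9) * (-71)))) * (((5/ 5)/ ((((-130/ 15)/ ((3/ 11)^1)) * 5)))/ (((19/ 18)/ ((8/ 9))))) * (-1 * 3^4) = -1458/ 50765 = -0.03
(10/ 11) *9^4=65610/ 11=5964.55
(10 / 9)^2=100 / 81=1.23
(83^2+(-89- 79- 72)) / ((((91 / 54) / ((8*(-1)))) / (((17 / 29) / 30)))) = -8138376 / 13195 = -616.78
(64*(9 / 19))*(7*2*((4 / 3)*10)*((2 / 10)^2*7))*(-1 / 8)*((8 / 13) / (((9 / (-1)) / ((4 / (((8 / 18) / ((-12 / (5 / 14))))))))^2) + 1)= -4254617472 / 30875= -137801.38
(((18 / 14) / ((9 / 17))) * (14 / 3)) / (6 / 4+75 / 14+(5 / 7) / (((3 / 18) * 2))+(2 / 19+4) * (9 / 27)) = 1.09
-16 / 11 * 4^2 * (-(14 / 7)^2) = 1024 / 11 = 93.09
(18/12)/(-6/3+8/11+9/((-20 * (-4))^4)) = -675840000/573439901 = -1.18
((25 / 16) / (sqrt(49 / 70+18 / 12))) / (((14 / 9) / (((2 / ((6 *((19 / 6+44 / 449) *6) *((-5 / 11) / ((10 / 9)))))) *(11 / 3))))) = -0.10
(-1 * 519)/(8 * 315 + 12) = -173/844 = -0.20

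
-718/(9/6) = -1436/3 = -478.67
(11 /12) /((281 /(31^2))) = 10571 /3372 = 3.13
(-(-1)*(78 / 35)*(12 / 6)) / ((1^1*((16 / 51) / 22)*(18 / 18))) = 21879 / 70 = 312.56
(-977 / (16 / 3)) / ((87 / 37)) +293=215.09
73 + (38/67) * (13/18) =44266/603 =73.41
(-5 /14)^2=25 /196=0.13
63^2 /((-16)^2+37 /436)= 1730484 /111653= 15.50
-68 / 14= -34 / 7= -4.86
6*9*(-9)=-486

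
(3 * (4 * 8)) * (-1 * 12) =-1152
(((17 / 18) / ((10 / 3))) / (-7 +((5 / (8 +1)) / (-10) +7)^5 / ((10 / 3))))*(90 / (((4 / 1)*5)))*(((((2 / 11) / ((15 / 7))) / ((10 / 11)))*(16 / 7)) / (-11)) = -42830208 / 8380209256375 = -0.00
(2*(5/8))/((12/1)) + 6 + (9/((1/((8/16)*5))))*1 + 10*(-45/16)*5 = -5377/48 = -112.02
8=8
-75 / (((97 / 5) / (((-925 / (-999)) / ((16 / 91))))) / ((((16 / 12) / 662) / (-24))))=284375 / 166442688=0.00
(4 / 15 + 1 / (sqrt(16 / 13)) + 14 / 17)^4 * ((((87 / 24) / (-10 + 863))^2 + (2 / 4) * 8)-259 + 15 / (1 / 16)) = -5947972724754943111439 / 50405592416348160000-202132883367326009 * sqrt(13) / 6177155933376000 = -235.99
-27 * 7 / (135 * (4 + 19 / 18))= -18 / 65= -0.28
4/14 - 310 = -2168/7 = -309.71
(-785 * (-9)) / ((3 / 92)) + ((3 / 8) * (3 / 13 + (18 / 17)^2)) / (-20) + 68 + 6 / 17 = 130279732283 / 601120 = 216728.33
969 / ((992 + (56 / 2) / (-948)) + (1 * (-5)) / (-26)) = 5970978 / 6113707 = 0.98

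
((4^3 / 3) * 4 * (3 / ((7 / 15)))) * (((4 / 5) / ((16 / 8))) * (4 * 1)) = 6144 / 7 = 877.71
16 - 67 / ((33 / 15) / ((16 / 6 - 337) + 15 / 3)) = 331508 / 33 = 10045.70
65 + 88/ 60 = 997/ 15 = 66.47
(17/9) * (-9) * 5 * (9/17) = -45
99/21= 33/7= 4.71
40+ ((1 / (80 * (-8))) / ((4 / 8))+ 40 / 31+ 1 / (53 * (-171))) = 3711913927 / 89904960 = 41.29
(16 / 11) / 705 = 16 / 7755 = 0.00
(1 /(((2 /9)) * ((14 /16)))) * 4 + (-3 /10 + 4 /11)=15889 /770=20.64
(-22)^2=484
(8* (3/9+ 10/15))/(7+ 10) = 8/17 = 0.47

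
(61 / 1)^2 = 3721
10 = 10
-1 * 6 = -6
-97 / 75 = -1.29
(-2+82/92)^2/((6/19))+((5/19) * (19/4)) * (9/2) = 20139/2116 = 9.52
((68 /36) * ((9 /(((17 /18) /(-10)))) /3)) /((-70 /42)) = 36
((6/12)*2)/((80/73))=73/80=0.91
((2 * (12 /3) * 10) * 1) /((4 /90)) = 1800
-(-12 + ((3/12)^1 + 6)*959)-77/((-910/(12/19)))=-29549581/4940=-5981.70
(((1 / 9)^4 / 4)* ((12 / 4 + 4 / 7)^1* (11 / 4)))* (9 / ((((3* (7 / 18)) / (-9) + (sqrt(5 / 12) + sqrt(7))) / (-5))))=1375 / (1512* (-54* sqrt(7) - 9* sqrt(15) + 7))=-0.01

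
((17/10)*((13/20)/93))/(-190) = -221/3534000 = -0.00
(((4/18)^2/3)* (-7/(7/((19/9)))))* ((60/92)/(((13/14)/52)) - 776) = 1292608/50301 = 25.70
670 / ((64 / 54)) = 565.31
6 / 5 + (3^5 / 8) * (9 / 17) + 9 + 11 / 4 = 19741 / 680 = 29.03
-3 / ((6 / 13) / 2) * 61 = -793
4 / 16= 1 / 4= 0.25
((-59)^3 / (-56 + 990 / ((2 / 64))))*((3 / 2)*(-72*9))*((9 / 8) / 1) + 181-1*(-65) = 7876659 / 1072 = 7347.63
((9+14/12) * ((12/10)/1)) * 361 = 22021/5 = 4404.20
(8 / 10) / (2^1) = 2 / 5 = 0.40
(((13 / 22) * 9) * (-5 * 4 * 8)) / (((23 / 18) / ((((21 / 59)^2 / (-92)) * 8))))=148599360 / 20255939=7.34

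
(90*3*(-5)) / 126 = -75 / 7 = -10.71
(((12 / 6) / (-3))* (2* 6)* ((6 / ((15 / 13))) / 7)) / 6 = -0.99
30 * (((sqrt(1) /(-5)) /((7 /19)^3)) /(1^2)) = -41154 /343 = -119.98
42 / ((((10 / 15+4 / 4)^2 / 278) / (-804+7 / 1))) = -83751948 / 25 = -3350077.92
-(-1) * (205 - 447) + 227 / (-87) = -21281 / 87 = -244.61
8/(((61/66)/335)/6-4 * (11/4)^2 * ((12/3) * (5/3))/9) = -3183840/8917517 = -0.36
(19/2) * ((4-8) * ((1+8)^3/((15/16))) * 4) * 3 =-1772928/5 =-354585.60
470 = 470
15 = 15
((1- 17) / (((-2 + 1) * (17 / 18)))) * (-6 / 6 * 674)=-194112 / 17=-11418.35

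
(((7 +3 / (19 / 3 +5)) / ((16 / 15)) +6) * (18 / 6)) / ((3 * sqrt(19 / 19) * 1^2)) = 6969 / 544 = 12.81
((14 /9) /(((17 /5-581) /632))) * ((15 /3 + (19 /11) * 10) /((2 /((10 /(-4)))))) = 3387125 /71478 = 47.39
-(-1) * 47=47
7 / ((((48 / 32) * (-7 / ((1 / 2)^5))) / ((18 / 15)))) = -1 / 40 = -0.02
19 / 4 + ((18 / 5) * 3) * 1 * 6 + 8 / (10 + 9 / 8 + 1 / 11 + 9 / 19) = 5490923 / 78180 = 70.23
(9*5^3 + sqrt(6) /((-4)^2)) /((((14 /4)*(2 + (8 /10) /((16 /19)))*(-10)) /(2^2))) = -18000 /413-sqrt(6) /413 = -43.59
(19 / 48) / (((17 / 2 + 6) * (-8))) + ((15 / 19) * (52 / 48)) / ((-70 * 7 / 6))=-71977 / 5183808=-0.01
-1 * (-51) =51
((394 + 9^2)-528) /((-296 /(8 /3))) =53 /111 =0.48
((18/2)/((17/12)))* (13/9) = 156/17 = 9.18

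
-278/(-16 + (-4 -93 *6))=139/289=0.48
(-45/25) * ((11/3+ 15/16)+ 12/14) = -1101/112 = -9.83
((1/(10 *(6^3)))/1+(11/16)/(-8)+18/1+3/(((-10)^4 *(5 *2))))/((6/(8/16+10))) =1354340393/43200000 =31.35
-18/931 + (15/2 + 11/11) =15791/1862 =8.48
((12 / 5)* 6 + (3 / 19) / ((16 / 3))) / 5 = 21933 / 7600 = 2.89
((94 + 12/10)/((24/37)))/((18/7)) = 30821/540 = 57.08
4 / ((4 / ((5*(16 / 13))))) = 80 / 13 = 6.15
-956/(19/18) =-17208/19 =-905.68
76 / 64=19 / 16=1.19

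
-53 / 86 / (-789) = 53 / 67854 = 0.00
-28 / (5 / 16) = -448 / 5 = -89.60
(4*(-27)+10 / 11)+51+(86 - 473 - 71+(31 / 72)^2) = -513.91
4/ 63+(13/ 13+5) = 382/ 63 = 6.06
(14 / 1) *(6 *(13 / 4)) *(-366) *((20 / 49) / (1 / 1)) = -285480 / 7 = -40782.86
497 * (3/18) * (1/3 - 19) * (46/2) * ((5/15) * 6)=-640136/9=-71126.22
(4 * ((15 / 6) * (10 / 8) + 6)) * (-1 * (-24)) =876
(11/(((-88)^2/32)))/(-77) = -1/1694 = -0.00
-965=-965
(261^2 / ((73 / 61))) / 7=4155381 / 511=8131.86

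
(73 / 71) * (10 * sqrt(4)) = 1460 / 71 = 20.56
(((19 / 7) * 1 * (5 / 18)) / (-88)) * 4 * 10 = -475 / 1386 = -0.34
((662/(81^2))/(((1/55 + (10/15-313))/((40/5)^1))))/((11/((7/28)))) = -0.00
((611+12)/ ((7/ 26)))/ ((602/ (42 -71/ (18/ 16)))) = -219830/ 2709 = -81.15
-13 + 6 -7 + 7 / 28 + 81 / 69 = -1157 / 92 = -12.58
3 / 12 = 1 / 4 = 0.25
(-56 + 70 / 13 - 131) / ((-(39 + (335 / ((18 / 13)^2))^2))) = 247848336 / 41721579757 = 0.01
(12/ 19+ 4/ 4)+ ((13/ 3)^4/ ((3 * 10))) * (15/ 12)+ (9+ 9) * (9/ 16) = 26.45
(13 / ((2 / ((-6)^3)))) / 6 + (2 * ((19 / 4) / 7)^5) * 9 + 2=-1974117797 / 8605184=-229.41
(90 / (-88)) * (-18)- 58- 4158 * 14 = -1281535 / 22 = -58251.59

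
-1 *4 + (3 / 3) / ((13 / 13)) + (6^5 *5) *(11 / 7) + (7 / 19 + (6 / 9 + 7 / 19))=24377123 / 399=61095.55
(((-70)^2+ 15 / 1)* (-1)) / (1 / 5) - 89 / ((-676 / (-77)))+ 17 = -16608061 / 676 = -24568.14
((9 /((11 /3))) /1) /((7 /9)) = 243 /77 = 3.16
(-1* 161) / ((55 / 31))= -4991 / 55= -90.75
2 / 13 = 0.15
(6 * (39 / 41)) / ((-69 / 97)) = -7566 / 943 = -8.02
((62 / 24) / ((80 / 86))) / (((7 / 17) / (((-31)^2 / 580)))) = 21777221 / 1948800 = 11.17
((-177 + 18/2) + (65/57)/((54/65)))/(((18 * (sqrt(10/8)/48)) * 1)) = -4103032 * sqrt(5)/23085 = -397.43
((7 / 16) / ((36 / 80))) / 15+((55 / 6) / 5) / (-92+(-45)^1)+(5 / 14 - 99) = -10211311 / 103572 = -98.59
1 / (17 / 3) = 3 / 17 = 0.18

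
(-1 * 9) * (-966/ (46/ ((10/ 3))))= 630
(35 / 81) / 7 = 5 / 81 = 0.06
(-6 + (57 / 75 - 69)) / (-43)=1856 / 1075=1.73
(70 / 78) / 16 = 35 / 624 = 0.06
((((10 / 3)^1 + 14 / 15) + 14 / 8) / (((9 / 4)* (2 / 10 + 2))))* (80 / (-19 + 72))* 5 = 144400 / 15741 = 9.17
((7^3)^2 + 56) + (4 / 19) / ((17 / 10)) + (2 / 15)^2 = 117705.14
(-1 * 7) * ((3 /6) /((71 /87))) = -609 /142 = -4.29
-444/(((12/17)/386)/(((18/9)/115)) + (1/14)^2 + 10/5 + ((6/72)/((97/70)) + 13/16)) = -332351966016/2232814139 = -148.85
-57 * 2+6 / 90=-1709 / 15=-113.93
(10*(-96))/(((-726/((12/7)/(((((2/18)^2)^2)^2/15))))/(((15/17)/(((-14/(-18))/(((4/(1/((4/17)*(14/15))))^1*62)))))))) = 22136896805068800/244783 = 90434780213.78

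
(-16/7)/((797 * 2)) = -8/5579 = -0.00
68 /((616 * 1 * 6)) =17 /924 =0.02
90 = 90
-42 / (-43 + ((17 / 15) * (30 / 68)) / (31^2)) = 80724 / 82645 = 0.98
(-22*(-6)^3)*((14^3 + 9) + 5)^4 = 274949845090728192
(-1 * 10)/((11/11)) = -10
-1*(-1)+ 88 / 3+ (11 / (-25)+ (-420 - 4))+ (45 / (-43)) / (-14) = -17790541 / 45150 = -394.03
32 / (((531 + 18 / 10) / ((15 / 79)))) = 100 / 8769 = 0.01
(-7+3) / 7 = -0.57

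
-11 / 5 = -2.20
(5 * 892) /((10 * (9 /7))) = 3122 /9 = 346.89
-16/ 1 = -16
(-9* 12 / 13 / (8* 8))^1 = -27 / 208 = -0.13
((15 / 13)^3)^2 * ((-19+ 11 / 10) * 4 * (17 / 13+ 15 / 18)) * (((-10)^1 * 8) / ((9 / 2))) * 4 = 25725.26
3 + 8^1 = 11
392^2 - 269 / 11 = 1690035 / 11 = 153639.55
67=67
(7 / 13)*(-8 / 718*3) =-84 / 4667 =-0.02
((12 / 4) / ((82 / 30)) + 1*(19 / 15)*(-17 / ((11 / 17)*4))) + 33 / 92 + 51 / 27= -4.97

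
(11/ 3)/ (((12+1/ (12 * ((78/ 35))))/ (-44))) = -151008/ 11267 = -13.40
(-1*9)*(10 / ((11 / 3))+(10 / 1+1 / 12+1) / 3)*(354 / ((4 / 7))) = -3150777 / 88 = -35804.28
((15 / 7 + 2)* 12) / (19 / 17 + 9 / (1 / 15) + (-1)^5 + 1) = 2958 / 8099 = 0.37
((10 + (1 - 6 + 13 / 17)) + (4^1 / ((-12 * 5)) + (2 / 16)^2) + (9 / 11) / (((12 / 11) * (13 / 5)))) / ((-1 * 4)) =-1273411 / 848640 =-1.50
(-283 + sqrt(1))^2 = 79524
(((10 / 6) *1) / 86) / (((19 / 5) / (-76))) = -0.39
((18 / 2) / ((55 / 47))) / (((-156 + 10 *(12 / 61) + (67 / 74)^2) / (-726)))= 9325617048 / 255893335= 36.44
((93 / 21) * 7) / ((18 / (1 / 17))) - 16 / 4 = -3.90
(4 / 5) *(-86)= -344 / 5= -68.80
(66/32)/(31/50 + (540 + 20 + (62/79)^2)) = 5148825/1401069368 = 0.00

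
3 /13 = 0.23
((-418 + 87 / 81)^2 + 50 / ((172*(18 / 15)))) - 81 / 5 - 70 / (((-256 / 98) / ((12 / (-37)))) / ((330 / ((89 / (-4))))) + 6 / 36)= 1991798209259033 / 11447297460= 173997.24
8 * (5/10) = 4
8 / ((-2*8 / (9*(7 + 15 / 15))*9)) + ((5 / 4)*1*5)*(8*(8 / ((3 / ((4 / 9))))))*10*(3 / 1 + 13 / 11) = 734812 / 297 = 2474.11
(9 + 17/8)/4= 89/32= 2.78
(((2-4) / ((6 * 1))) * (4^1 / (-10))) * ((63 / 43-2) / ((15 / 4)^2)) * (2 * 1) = -1472 / 145125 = -0.01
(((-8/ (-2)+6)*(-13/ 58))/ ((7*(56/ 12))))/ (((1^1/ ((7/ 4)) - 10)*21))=65/ 187572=0.00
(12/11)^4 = 1.42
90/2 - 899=-854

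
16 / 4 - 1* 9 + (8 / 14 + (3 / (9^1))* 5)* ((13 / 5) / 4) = -1489 / 420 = -3.55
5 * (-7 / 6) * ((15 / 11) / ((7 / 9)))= -225 / 22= -10.23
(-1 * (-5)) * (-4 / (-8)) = 5 / 2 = 2.50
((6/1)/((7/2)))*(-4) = -48/7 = -6.86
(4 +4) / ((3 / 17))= 136 / 3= 45.33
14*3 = 42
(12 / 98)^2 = 36 / 2401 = 0.01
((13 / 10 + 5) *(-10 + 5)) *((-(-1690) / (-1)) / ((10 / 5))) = 53235 / 2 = 26617.50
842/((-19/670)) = -564140/19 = -29691.58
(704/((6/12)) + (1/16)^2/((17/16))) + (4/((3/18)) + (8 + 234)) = 455329/272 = 1674.00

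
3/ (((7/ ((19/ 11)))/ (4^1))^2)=17328/ 5929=2.92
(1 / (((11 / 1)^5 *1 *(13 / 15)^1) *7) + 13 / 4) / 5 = 190523393 / 293112820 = 0.65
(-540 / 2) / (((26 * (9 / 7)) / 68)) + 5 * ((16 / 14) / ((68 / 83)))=-838870 / 1547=-542.26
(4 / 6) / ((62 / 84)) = 0.90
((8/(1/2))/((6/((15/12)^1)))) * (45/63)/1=2.38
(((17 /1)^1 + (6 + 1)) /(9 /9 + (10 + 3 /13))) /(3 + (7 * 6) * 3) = 52 /3139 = 0.02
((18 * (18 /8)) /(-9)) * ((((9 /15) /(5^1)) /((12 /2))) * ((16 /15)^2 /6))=-32 /1875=-0.02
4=4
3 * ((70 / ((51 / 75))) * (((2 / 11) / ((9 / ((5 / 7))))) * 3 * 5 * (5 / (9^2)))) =62500 / 15147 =4.13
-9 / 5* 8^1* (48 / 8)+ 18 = -342 / 5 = -68.40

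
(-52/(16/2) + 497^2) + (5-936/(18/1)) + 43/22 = 2716532/11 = 246957.45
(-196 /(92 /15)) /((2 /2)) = -735 /23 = -31.96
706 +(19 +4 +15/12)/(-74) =705.67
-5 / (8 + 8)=-5 / 16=-0.31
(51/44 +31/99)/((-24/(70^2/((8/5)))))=-324625/1728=-187.86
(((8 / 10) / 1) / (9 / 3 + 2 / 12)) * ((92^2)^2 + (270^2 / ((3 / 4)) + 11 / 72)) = 5165027723 / 285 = 18122904.29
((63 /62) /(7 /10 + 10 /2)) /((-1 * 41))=-105 /24149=-0.00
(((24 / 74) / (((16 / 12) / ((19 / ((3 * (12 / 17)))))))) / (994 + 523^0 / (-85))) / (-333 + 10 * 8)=-27455 / 3163606116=-0.00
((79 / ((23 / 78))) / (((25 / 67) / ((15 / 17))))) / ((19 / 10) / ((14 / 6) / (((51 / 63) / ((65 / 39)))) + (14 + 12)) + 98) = 3891561804 / 602354659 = 6.46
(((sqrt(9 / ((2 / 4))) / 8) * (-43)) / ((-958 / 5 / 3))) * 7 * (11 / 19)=1.45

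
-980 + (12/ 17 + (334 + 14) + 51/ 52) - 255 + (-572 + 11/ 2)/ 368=-144251921/ 162656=-886.85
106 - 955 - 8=-857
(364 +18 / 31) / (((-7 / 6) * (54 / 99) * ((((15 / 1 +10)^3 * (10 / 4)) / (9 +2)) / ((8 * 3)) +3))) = -65642016 / 17296853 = -3.80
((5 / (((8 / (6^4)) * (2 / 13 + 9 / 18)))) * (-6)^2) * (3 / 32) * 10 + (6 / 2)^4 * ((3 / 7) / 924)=1532432277 / 36652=41810.33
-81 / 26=-3.12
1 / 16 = 0.06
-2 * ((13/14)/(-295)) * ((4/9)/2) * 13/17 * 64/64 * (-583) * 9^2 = -1773486/35105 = -50.52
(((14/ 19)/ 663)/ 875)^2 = 4/ 2479443890625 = 0.00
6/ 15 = 2/ 5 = 0.40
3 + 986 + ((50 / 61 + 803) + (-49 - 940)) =49033 / 61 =803.82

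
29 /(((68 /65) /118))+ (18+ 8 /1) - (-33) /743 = 83290679 /25262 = 3297.07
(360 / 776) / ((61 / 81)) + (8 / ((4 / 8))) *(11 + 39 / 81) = 184.32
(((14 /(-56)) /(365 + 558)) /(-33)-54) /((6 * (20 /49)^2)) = -15796522343 /292406400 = -54.02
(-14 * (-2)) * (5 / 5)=28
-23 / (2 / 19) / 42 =-437 / 84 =-5.20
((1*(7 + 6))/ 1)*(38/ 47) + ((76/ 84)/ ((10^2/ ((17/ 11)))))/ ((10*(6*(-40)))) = 27387344819/ 2605680000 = 10.51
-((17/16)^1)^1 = -17/16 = -1.06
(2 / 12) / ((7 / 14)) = 1 / 3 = 0.33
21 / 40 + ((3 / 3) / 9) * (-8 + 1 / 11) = -0.35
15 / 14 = 1.07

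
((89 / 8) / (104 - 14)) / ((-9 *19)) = -89 / 123120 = -0.00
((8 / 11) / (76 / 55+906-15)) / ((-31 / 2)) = -80 / 1521511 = -0.00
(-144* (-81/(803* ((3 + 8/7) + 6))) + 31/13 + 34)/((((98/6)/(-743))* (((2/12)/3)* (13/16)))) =-17992998494496/472124653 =-38110.69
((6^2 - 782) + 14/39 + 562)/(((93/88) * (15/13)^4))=-98.03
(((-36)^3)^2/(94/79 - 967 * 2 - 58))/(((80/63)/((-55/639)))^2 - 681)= 509792627570688/216027870461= 2359.85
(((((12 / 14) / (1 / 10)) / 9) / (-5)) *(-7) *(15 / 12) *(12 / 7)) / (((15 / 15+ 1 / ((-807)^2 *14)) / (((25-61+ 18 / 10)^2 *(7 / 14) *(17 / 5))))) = 5681.11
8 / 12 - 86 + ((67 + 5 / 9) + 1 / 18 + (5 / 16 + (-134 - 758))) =-130955 / 144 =-909.41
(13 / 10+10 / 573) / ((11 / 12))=15098 / 10505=1.44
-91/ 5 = -18.20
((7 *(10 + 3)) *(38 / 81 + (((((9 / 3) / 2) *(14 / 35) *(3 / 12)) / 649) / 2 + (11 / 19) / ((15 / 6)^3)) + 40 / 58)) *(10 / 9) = 3152383600639 / 26068967100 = 120.92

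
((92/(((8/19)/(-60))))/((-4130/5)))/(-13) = -6555/5369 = -1.22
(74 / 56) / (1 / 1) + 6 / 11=575 / 308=1.87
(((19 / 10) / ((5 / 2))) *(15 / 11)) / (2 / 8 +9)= 0.11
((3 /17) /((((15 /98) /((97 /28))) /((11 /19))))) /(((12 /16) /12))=59752 /1615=37.00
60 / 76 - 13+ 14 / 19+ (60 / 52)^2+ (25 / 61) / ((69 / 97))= -129287828 / 13515099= -9.57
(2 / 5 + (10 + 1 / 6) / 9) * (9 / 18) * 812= 83839 / 135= 621.03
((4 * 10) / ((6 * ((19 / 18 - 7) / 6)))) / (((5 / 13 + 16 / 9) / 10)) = -842400 / 27071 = -31.12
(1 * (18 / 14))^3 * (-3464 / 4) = -631314 / 343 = -1840.57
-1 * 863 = -863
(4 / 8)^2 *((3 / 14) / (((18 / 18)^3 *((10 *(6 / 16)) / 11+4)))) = 33 / 2674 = 0.01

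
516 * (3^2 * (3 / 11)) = 13932 / 11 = 1266.55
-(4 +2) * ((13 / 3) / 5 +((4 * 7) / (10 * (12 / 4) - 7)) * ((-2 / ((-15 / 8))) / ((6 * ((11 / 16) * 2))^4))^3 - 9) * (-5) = -2106044090527285819557484 / 8631328239881697173175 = -244.00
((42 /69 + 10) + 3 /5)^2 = 1661521 /13225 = 125.63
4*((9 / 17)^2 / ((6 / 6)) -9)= -10080 / 289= -34.88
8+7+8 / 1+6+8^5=32797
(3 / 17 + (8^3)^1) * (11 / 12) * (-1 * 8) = -191554 / 51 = -3755.96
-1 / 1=-1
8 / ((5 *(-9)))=-8 / 45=-0.18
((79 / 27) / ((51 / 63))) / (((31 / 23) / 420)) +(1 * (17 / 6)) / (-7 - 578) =2083363241 / 1849770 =1126.28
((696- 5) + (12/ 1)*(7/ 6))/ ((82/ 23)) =16215/ 82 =197.74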